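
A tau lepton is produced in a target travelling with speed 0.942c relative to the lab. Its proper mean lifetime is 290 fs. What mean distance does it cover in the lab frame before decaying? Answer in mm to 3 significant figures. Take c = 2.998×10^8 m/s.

γ = 1/√(1 − 0.942²) = 2.9796
Dilated lifetime: Δt = γτ₀ = 2.9796 × 290 fs = 864.09 fs
d = vΔt = 0.942c × 864.09 fs = 2.8241×10^8 m/s × 8.6409×10^-13 s = 0.244 mm

d ≈ 0.244 mm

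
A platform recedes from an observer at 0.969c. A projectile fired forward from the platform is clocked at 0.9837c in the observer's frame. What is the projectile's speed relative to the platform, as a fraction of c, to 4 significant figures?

u' ≈ 0.3141c

Inverse velocity addition: u' = (u − v)/(1 − uv/c²)
= (0.9837 − 0.969)/(1 − 0.9837×0.969) = 0.01470/0.0467947 = 0.3141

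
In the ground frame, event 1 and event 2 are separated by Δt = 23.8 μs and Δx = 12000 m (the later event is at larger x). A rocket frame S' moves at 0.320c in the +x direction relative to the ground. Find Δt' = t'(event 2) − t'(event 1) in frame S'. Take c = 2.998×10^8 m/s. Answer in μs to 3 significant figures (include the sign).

γ = 1/√(1 − 0.320²) = 1.0555
Δt' = γ(Δt − vΔx/c²) = 1.0555 × (23.8 μs − 0.320×12000 m / (2.998×10^8 m/s))
= 1.0555 × (10.991 μs) = 11.6 μs

Δt' ≈ 11.6 μs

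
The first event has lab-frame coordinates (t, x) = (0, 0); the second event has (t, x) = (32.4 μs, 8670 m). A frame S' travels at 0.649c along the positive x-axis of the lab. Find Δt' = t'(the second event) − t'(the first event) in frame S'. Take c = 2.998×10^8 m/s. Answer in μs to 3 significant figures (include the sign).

γ = 1/√(1 − 0.649²) = 1.3144
Δt' = γ(Δt − vΔx/c²) = 1.3144 × (32.4 μs − 0.649×8670 m / (2.998×10^8 m/s))
= 1.3144 × (13.631 μs) = 17.9 μs

Δt' ≈ 17.9 μs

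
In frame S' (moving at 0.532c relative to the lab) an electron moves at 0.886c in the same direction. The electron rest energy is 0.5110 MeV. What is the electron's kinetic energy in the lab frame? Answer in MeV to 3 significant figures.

K ≈ 1.40 MeV

u_lab = (0.886 + 0.532)/(1 + 0.886×0.532) = 0.963739
γ = 1/√(1 − 0.963739²) = 3.7475
K = (γ − 1)m₀c² = (3.7475 − 1) × 0.5110 = 2.7475 × 0.5110 = 1.40 MeV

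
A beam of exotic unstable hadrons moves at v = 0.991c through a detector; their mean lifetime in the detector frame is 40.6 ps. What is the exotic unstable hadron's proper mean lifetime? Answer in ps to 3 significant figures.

τ₀ ≈ 5.43 ps

γ = 1/√(1 − 0.991²) = 7.4704
Proper time: τ₀ = Δt/γ = 40.6/7.4704 = 5.43 ps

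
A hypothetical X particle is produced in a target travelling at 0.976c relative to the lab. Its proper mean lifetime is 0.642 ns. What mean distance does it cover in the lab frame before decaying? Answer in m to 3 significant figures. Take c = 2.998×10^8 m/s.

d ≈ 0.863 m

γ = 1/√(1 − 0.976²) = 4.5920
Dilated lifetime: Δt = γτ₀ = 4.5920 × 0.642 ns = 2.9481 ns
d = vΔt = 0.976c × 2.9481 ns = 2.9260×10^8 m/s × 2.9481×10^-9 s = 0.863 m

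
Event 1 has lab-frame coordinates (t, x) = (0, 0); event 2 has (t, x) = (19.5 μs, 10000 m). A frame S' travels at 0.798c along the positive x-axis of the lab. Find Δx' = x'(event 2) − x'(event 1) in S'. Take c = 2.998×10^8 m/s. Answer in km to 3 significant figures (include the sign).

γ = 1/√(1 − 0.798²) = 1.6593
Δx' = γ(Δx − vΔt) = 1.6593 × (10000 m − 0.798×(2.998×10^8 m/s)×19.5×10^-6 s)
= 1.6593 × (5334.8 m) = 8.85 km

Δx' ≈ 8.85 km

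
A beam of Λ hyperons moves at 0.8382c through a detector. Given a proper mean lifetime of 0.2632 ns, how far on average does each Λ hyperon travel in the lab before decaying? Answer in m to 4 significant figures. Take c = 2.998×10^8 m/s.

d ≈ 0.1213 m

γ = 1/√(1 − 0.8382²) = 1.83364
Dilated lifetime: Δt = γτ₀ = 1.83364 × 0.2632 ns = 0.482614 ns
d = vΔt = 0.8382c × 0.482614 ns = 2.51292×10^8 m/s × 4.82614×10^-10 s = 0.1213 m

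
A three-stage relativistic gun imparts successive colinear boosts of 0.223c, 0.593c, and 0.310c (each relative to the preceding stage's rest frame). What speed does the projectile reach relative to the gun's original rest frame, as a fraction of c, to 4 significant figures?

u ≈ 0.8425c

Compose boost 2: (0.593 + 0.223)/(1 + 0.593×0.223) = 0.8160/1.13224 = 0.720696
Compose boost 3: (0.310 + 0.720696)/(1 + 0.310×0.720696) = 1.03070/1.22342 = 0.8425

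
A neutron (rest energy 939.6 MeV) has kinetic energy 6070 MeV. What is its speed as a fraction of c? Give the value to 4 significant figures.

γ = 1 + K/(m₀c²) = 1 + 6070/939.6 = 7.46020
β = √(1 − 1/γ²) = 0.9910

β ≈ 0.9910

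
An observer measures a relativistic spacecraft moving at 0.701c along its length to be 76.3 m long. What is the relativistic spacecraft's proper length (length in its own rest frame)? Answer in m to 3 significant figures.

L₀ ≈ 107 m

γ = 1/√(1 − 0.701²) = 1.4022
L₀ = γL = 1.4022 × 76.3 = 107 m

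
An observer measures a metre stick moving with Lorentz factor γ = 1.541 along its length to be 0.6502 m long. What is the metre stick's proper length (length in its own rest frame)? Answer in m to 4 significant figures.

L₀ ≈ 1.002 m

γ = 1.541 (given)
L₀ = γL = 1.541 × 0.6502 = 1.002 m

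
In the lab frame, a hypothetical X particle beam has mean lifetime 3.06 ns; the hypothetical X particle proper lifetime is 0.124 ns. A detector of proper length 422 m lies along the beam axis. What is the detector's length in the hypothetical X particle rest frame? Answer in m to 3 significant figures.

Time dilation ⇒ γ = Δt/τ₀ = 3.06/0.124 = 24.677
Length contraction: L = L₀/γ = 422/24.677 = 17.1 m

L ≈ 17.1 m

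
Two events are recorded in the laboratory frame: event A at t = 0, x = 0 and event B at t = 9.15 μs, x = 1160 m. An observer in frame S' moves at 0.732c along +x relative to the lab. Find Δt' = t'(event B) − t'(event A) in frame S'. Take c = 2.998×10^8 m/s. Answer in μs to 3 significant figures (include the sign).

Δt' ≈ 9.27 μs

γ = 1/√(1 − 0.732²) = 1.4678
Δt' = γ(Δt − vΔx/c²) = 1.4678 × (9.15 μs − 0.732×1160 m / (2.998×10^8 m/s))
= 1.4678 × (6.3177 μs) = 9.27 μs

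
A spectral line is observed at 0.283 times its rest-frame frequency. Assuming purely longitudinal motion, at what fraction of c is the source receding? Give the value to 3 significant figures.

β ≈ 0.852

f_obs/f_src = √((1−β)/(1+β)) = 0.283  ⇒  (1−β)/(1+β) = 0.080089
β = |1 − D²|/(1 + D²) = |1 − 0.080089|/(1 + 0.080089) = 0.852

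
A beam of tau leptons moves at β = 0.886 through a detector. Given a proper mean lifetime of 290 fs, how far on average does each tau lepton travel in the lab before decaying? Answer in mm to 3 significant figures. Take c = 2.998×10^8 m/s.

d ≈ 0.166 mm

γ = 1/√(1 − 0.886²) = 2.1566
Dilated lifetime: Δt = γτ₀ = 2.1566 × 290 fs = 625.42 fs
d = vΔt = 0.886c × 625.42 fs = 2.6562×10^8 m/s × 6.2542×10^-13 s = 0.166 mm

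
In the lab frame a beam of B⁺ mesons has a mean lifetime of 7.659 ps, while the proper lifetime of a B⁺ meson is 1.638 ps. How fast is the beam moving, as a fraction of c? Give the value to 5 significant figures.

β ≈ 0.97686

γ = Δt/τ₀ = 7.659/1.638 = 4.675824
β = √(1 − 1/γ²) = √(1 − 1/4.675824²) = 0.97686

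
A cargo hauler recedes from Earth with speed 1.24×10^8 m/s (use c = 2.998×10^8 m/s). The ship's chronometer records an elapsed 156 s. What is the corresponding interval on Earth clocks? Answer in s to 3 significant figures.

Δt ≈ 171 s

β = v/c = 1.24×10^8 / 2.998×10^8 = 0.41361
γ = 1/√(1 − 0.41361²) = 1.0984
Time dilation: Δt = γτ₀ = 1.0984 × 156 s = 171 s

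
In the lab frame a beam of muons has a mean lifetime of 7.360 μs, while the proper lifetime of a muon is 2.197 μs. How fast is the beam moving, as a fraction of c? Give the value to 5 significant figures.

γ = Δt/τ₀ = 7.360/2.197 = 3.350023
β = √(1 − 1/γ²) = √(1 − 1/3.350023²) = 0.95441

β ≈ 0.95441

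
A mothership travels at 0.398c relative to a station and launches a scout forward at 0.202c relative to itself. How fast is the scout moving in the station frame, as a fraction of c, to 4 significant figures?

Compose boost 2: (0.202 + 0.398)/(1 + 0.202×0.398) = 0.6000/1.08040 = 0.5554

u ≈ 0.5554c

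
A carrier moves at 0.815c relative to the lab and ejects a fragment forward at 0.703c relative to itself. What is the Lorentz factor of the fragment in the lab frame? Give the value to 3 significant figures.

u_lab = (0.703 + 0.815)/(1 + 0.703×0.815) = 1.518/1.57294 = 0.965069
γ = 1/√(1 − 0.965069²) = 3.82

γ ≈ 3.82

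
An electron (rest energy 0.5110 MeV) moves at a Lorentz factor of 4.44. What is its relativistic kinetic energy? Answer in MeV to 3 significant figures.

γ = 4.44 (given)
K = (γ − 1)m₀c² = (4.44 − 1) × 0.5110 MeV = 3.4400 × 0.5110 MeV = 1.76 MeV

K ≈ 1.76 MeV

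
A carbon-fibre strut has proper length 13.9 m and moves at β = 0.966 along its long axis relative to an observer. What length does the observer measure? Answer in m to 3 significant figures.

γ = 1/√(1 − 0.966²) = 3.8678
Length contraction: L = L₀/γ = 13.9/3.8678 = 3.59 m

L ≈ 3.59 m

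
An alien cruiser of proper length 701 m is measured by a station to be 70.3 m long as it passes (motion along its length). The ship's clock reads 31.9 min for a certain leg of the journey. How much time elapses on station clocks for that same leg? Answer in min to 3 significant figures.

Length contraction ⇒ γ = L₀/L = 701/70.3 = 9.9716
Time dilation: Δt = γτ₀ = 9.9716 × 31.9 min = 318 min

Δt ≈ 318 min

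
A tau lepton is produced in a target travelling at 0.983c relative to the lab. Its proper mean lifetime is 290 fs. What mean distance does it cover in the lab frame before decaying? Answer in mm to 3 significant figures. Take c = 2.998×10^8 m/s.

d ≈ 0.465 mm

γ = 1/√(1 − 0.983²) = 5.4465
Dilated lifetime: Δt = γτ₀ = 5.4465 × 290 fs = 1579.5 fs
d = vΔt = 0.983c × 1579.5 fs = 2.9470×10^8 m/s × 1.5795×10^-12 s = 0.465 mm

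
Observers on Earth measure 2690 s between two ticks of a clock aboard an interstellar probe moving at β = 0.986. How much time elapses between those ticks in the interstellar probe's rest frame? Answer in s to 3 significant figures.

γ = 1/√(1 − 0.986²) = 5.9972
Proper time: τ₀ = Δt/γ = 2690/5.9972 = 449 s

τ₀ ≈ 449 s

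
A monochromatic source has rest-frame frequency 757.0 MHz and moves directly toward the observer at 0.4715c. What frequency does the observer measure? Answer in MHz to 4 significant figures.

Relativistic Doppler: f_obs = f_src √((1+β)/(1−β))
= 757.0 × √(1.47150/0.528500) = 757.0 × 1.66862 = 1263 MHz

f_obs ≈ 1263 MHz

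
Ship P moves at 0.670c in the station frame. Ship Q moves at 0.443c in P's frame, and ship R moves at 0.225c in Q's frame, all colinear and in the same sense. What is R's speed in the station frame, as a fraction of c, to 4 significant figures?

u ≈ 0.9079c

Compose boost 2: (0.443 + 0.670)/(1 + 0.443×0.670) = 1.113/1.29681 = 0.858260
Compose boost 3: (0.225 + 0.858260)/(1 + 0.225×0.858260) = 1.08326/1.19311 = 0.9079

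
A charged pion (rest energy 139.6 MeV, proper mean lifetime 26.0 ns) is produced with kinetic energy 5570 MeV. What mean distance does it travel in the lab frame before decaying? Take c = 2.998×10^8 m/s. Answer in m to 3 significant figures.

d ≈ 319 m

γ = 1 + K/(m₀c²) = 1 + 5570/139.6 = 40.900
β = √(1 − 1/γ²) = 0.99970
Dilated lifetime: γτ₀ = 40.900 × 26.0 ns = 1063.4 ns
d = βc·γτ₀ = 0.99970 × (2.998×10^8 m/s) × 1.0634×10^-6 s = 319 m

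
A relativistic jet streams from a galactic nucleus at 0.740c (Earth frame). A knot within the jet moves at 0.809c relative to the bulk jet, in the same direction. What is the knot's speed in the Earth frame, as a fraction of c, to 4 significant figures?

u ≈ 0.9689c

Relativistic velocity addition: u = (u' + v)/(1 + u'v/c²)
= (0.809 + 0.740)/(1 + 0.809×0.740) = 1.549/1.59866 = 0.9689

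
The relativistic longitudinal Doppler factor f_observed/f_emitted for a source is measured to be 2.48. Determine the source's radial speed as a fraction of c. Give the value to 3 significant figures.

β ≈ 0.720

f_obs/f_src = √((1+β)/(1−β)) = 2.48  ⇒  (1+β)/(1−β) = 6.1504
β = |1 − D²|/(1 + D²) = |1 − 6.1504|/(1 + 6.1504) = 0.720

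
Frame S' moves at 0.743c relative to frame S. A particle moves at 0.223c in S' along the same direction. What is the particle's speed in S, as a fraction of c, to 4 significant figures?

Relativistic velocity addition: u = (u' + v)/(1 + u'v/c²)
= (0.223 + 0.743)/(1 + 0.223×0.743) = 0.9660/1.16569 = 0.8287

u ≈ 0.8287c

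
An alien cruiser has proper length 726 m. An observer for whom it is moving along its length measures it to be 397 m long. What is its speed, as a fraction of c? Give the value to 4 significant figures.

β ≈ 0.8372

γ = L₀/L = 726/397 = 1.82872
β = √(1 − 1/γ²) = 0.8372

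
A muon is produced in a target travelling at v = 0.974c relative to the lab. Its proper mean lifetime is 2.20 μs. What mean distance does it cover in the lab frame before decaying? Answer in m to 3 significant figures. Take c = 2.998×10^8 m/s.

d ≈ 2840 m

γ = 1/√(1 − 0.974²) = 4.4141
Dilated lifetime: Δt = γτ₀ = 4.4141 × 2.20 μs = 9.7110 μs
d = vΔt = 0.974c × 9.7110 μs = 2.9201×10^8 m/s × 9.7110×10^-6 s = 2840 m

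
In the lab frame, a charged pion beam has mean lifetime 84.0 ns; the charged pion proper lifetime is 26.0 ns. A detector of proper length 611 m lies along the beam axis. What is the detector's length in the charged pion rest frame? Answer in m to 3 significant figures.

L ≈ 189 m

Time dilation ⇒ γ = Δt/τ₀ = 84.0/26.0 = 3.2308
Length contraction: L = L₀/γ = 611/3.2308 = 189 m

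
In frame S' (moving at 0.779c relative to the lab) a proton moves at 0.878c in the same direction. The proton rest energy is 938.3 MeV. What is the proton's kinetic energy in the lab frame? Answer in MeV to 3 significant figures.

u_lab = (0.878 + 0.779)/(1 + 0.878×0.779) = 0.983989
γ = 1/√(1 − 0.983989²) = 5.6107
K = (γ − 1)m₀c² = (5.6107 − 1) × 938.3 = 4.6107 × 938.3 = 4330 MeV

K ≈ 4330 MeV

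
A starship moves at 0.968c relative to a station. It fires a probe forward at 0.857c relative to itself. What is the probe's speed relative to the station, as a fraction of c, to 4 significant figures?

Relativistic velocity addition: u = (u' + v)/(1 + u'v/c²)
= (0.857 + 0.968)/(1 + 0.857×0.968) = 1.825/1.82958 = 0.9975

u ≈ 0.9975c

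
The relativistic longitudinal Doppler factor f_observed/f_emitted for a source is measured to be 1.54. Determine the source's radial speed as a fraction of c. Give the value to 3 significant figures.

f_obs/f_src = √((1+β)/(1−β)) = 1.54  ⇒  (1+β)/(1−β) = 2.3716
β = |1 − D²|/(1 + D²) = |1 − 2.3716|/(1 + 2.3716) = 0.407

β ≈ 0.407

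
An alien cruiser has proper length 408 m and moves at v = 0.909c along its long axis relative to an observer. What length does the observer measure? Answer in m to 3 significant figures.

γ = 1/√(1 − 0.909²) = 2.3993
Length contraction: L = L₀/γ = 408/2.3993 = 170 m

L ≈ 170 m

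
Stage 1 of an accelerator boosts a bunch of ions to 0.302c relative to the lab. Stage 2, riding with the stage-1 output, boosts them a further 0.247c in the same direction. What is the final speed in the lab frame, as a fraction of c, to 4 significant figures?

u ≈ 0.5109c

Compose boost 2: (0.247 + 0.302)/(1 + 0.247×0.302) = 0.5490/1.07459 = 0.5109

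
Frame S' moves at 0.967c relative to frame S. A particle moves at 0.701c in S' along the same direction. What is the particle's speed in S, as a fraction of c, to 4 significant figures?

Relativistic velocity addition: u = (u' + v)/(1 + u'v/c²)
= (0.701 + 0.967)/(1 + 0.701×0.967) = 1.668/1.67787 = 0.9941

u ≈ 0.9941c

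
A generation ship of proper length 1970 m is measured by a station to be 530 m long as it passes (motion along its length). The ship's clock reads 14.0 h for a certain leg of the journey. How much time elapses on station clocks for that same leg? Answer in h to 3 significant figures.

Length contraction ⇒ γ = L₀/L = 1970/530 = 3.7170
Time dilation: Δt = γτ₀ = 3.7170 × 14.0 h = 52.0 h

Δt ≈ 52.0 h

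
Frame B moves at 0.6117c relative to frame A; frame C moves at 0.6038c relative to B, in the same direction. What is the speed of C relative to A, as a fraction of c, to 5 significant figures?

u ≈ 0.88765c

Compose boost 2: (0.6038 + 0.6117)/(1 + 0.6038×0.6117) = 1.2155/1.369344 = 0.88765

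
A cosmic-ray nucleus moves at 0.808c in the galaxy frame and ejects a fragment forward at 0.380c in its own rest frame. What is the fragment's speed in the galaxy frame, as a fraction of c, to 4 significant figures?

Compose boost 2: (0.380 + 0.808)/(1 + 0.380×0.808) = 1.188/1.30704 = 0.9089

u ≈ 0.9089c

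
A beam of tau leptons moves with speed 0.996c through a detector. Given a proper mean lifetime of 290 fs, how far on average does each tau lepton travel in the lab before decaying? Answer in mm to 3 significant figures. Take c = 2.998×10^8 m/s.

d ≈ 0.969 mm

γ = 1/√(1 − 0.996²) = 11.192
Dilated lifetime: Δt = γτ₀ = 11.192 × 290 fs = 3245.5 fs
d = vΔt = 0.996c × 3245.5 fs = 2.9860×10^8 m/s × 3.2455×10^-12 s = 0.969 mm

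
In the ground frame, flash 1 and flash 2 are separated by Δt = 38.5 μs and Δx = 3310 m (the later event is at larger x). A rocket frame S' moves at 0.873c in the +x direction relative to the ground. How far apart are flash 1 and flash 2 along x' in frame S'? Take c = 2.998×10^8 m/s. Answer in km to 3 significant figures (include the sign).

Δx' ≈ -13.9 km

γ = 1/√(1 − 0.873²) = 2.0504
Δx' = γ(Δx − vΔt) = 2.0504 × (3310 m − 0.873×(2.998×10^8 m/s)×38.5×10^-6 s)
= 2.0504 × (-6766.4 m) = -13.9 km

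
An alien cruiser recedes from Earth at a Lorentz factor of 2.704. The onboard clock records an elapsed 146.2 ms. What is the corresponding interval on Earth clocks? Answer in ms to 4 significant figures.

γ = 2.704 (given)
Time dilation: Δt = γτ₀ = 2.704 × 146.2 ms = 395.3 ms

Δt ≈ 395.3 ms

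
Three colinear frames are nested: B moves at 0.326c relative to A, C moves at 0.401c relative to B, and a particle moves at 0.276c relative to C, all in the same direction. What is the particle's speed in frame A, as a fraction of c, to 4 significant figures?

u ≈ 0.7805c

Compose boost 2: (0.401 + 0.326)/(1 + 0.401×0.326) = 0.7270/1.13073 = 0.642950
Compose boost 3: (0.276 + 0.642950)/(1 + 0.276×0.642950) = 0.918950/1.17745 = 0.7805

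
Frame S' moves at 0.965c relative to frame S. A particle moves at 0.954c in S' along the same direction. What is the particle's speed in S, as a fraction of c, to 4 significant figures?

Relativistic velocity addition: u = (u' + v)/(1 + u'v/c²)
= (0.954 + 0.965)/(1 + 0.954×0.965) = 1.919/1.92061 = 0.9992

u ≈ 0.9992c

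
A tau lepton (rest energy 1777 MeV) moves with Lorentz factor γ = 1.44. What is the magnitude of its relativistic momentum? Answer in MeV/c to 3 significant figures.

β = √(1 − 1/γ²) = √(1 − 1/1.44²) = 0.71955
p = γβm₀c = 1.44 × 0.71955 × 1777 MeV/c = 1840 MeV/c

p ≈ 1840 MeV/c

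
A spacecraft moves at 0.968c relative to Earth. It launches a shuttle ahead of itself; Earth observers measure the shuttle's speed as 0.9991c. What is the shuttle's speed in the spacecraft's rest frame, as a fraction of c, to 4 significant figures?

u' ≈ 0.9461c

Inverse velocity addition: u' = (u − v)/(1 − uv/c²)
= (0.9991 − 0.968)/(1 − 0.9991×0.968) = 0.03110/0.0328712 = 0.9461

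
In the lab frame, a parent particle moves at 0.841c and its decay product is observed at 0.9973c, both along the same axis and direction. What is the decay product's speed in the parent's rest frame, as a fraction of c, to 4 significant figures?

u' ≈ 0.9692c

Inverse velocity addition: u' = (u − v)/(1 − uv/c²)
= (0.9973 − 0.841)/(1 − 0.9973×0.841) = 0.1563/0.161271 = 0.9692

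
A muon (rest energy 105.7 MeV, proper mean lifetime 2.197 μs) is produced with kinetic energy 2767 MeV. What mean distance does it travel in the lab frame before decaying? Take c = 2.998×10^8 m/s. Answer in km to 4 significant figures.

γ = 1 + K/(m₀c²) = 1 + 2767/105.7 = 27.1779
β = √(1 − 1/γ²) = 0.999323
Dilated lifetime: γτ₀ = 27.1779 × 2.197 μs = 59.7098 μs
d = βc·γτ₀ = 0.999323 × (2.998×10^8 m/s) × 5.97098×10^-5 s = 17.89 km

d ≈ 17.89 km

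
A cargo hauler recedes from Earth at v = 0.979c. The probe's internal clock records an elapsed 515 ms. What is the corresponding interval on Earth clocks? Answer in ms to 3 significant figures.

γ = 1/√(1 − 0.979²) = 4.9053
Time dilation: Δt = γτ₀ = 4.9053 × 515 ms = 2530 ms

Δt ≈ 2530 ms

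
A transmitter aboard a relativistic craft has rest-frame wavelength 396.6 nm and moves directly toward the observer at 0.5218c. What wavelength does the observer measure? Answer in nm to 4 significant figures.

λ_obs ≈ 222.3 nm

Relativistic Doppler: λ_obs = λ_src √((1−β)/(1+β))
= 396.6 × √(0.478200/1.52180) = 396.6 × 0.560565 = 222.3 nm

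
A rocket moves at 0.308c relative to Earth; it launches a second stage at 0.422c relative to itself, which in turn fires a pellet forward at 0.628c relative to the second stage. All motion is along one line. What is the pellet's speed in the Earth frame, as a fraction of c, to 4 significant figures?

Compose boost 2: (0.422 + 0.308)/(1 + 0.422×0.308) = 0.7300/1.12998 = 0.646031
Compose boost 3: (0.628 + 0.646031)/(1 + 0.628×0.646031) = 1.27403/1.40571 = 0.9063

u ≈ 0.9063c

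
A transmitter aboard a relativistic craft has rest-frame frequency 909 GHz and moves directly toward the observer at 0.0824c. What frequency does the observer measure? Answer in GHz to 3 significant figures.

f_obs ≈ 987 GHz

Relativistic Doppler: f_obs = f_src √((1+β)/(1−β))
= 909 × √(1.0824/0.91760) = 909 × 1.0861 = 987 GHz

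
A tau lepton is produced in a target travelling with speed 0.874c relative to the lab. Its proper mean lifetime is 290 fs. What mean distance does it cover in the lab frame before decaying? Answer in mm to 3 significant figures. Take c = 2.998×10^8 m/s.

γ = 1/√(1 − 0.874²) = 2.0579
Dilated lifetime: Δt = γτ₀ = 2.0579 × 290 fs = 596.80 fs
d = vΔt = 0.874c × 596.80 fs = 2.6203×10^8 m/s × 5.9680×10^-13 s = 0.156 mm

d ≈ 0.156 mm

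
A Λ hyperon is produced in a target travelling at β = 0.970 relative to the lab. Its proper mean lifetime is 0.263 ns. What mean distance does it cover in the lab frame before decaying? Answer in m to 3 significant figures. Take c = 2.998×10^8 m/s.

γ = 1/√(1 − 0.970²) = 4.1135
Dilated lifetime: Δt = γτ₀ = 4.1135 × 0.263 ns = 1.0818 ns
d = vΔt = 0.970c × 1.0818 ns = 2.9081×10^8 m/s × 1.0818×10^-9 s = 0.315 m

d ≈ 0.315 m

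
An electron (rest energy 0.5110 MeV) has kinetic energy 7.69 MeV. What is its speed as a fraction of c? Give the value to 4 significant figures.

γ = 1 + K/(m₀c²) = 1 + 7.69/0.5110 = 16.0489
β = √(1 − 1/γ²) = 0.9981

β ≈ 0.9981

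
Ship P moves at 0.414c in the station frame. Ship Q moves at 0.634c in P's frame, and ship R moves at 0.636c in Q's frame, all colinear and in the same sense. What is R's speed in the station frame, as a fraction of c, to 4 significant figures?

u ≈ 0.9595c

Compose boost 2: (0.634 + 0.414)/(1 + 0.634×0.414) = 1.048/1.26248 = 0.830115
Compose boost 3: (0.636 + 0.830115)/(1 + 0.636×0.830115) = 1.46611/1.52795 = 0.9595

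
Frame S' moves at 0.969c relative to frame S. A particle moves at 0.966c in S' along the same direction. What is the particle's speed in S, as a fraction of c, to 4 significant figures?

u ≈ 0.9995c

Relativistic velocity addition: u = (u' + v)/(1 + u'v/c²)
= (0.966 + 0.969)/(1 + 0.966×0.969) = 1.935/1.93605 = 0.9995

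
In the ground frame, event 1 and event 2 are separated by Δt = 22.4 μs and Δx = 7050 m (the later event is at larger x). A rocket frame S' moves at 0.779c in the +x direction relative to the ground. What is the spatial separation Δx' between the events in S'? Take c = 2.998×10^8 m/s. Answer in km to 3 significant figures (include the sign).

γ = 1/√(1 − 0.779²) = 1.5948
Δx' = γ(Δx − vΔt) = 1.5948 × (7050 m − 0.779×(2.998×10^8 m/s)×22.4×10^-6 s)
= 1.5948 × (1818.6 m) = 2.90 km

Δx' ≈ 2.90 km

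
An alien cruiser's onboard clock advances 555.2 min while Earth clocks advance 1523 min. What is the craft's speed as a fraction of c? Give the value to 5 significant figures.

γ = Δt/τ₀ = 1523/555.2 = 2.743156
β = √(1 − 1/γ²) = √(1 − 1/2.743156²) = 0.93119

β ≈ 0.93119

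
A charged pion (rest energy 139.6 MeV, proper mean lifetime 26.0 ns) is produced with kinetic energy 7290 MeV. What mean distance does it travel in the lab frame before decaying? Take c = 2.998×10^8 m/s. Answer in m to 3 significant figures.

d ≈ 415 m

γ = 1 + K/(m₀c²) = 1 + 7290/139.6 = 53.221
β = √(1 − 1/γ²) = 0.99982
Dilated lifetime: γτ₀ = 53.221 × 26.0 ns = 1383.7 ns
d = βc·γτ₀ = 0.99982 × (2.998×10^8 m/s) × 1.3837×10^-6 s = 415 m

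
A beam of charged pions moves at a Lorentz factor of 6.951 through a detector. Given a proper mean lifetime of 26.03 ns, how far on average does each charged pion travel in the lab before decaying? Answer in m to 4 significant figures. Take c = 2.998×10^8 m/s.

d ≈ 53.68 m

β = √(1 − 1/γ²) = √(1 − 1/6.951²) = 0.989597
Dilated lifetime: Δt = γτ₀ = 6.951 × 26.03 ns = 180.935 ns
d = vΔt = 0.989597c × 180.935 ns = 2.96681×10^8 m/s × 1.80935×10^-7 s = 53.68 m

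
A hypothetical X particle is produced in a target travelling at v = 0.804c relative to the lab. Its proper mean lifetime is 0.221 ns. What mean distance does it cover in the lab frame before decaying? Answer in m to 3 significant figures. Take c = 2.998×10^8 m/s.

γ = 1/√(1 − 0.804²) = 1.6817
Dilated lifetime: Δt = γτ₀ = 1.6817 × 0.221 ns = 0.37166 ns
d = vΔt = 0.804c × 0.37166 ns = 2.4104×10^8 m/s × 3.7166×10^-10 s = 0.0896 m

d ≈ 0.0896 m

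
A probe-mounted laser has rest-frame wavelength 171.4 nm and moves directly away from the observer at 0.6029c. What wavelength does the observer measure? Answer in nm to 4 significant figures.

λ_obs ≈ 344.4 nm

Relativistic Doppler: λ_obs = λ_src √((1+β)/(1−β))
= 171.4 × √(1.60290/0.397100) = 171.4 × 2.00911 = 344.4 nm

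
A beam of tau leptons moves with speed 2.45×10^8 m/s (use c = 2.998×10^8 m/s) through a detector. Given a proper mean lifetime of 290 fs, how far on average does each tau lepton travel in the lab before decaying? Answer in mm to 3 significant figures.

β = v/c = 2.45×10^8 / 2.998×10^8 = 0.81721
γ = 1/√(1 − 0.81721²) = 1.7351
Dilated lifetime: Δt = γτ₀ = 1.7351 × 290 fs = 503.18 fs
d = vΔt = 0.81721c × 503.18 fs = 2.4500×10^8 m/s × 5.0318×10^-13 s = 0.123 mm

d ≈ 0.123 mm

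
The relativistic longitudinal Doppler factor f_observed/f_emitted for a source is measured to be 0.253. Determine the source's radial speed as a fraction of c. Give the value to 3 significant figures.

β ≈ 0.880

f_obs/f_src = √((1−β)/(1+β)) = 0.253  ⇒  (1−β)/(1+β) = 0.064009
β = |1 − D²|/(1 + D²) = |1 − 0.064009|/(1 + 0.064009) = 0.880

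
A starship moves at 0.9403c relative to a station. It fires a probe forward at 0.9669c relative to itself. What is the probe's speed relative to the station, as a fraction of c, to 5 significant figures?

Relativistic velocity addition: u = (u' + v)/(1 + u'v/c²)
= (0.9669 + 0.9403)/(1 + 0.9669×0.9403) = 1.9072/1.909176 = 0.99896

u ≈ 0.99896c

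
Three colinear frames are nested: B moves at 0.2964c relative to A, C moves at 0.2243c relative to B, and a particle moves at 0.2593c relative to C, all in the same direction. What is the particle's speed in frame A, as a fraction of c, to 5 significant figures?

u ≈ 0.66354c

Compose boost 2: (0.2243 + 0.2964)/(1 + 0.2243×0.2964) = 0.52070/1.066483 = 0.4882405
Compose boost 3: (0.2593 + 0.4882405)/(1 + 0.2593×0.4882405) = 0.7475405/1.126601 = 0.66354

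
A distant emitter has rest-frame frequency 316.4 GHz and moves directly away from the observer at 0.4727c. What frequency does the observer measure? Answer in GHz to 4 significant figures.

Relativistic Doppler: f_obs = f_src √((1−β)/(1+β))
= 316.4 × √(0.527300/1.47270) = 316.4 × 0.598373 = 189.3 GHz

f_obs ≈ 189.3 GHz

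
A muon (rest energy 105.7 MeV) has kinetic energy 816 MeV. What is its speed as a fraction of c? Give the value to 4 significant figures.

β ≈ 0.9934

γ = 1 + K/(m₀c²) = 1 + 816/105.7 = 8.71996
β = √(1 − 1/γ²) = 0.9934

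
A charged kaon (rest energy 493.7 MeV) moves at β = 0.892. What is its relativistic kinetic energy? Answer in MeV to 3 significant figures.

γ = 1/√(1 − 0.892²) = 2.2122
K = (γ − 1)m₀c² = (2.2122 − 1) × 493.7 MeV = 1.2122 × 493.7 MeV = 598 MeV

K ≈ 598 MeV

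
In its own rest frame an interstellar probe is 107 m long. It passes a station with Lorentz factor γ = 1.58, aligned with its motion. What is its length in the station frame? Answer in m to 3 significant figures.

γ = 1.58 (given)
Length contraction: L = L₀/γ = 107/1.58 = 67.7 m

L ≈ 67.7 m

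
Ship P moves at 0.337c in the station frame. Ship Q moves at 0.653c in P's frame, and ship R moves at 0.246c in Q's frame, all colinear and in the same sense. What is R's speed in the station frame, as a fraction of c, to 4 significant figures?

Compose boost 2: (0.653 + 0.337)/(1 + 0.653×0.337) = 0.9900/1.22006 = 0.811435
Compose boost 3: (0.246 + 0.811435)/(1 + 0.246×0.811435) = 1.05743/1.19961 = 0.8815

u ≈ 0.8815c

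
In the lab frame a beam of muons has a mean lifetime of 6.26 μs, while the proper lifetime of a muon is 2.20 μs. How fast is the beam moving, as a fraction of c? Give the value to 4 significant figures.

γ = Δt/τ₀ = 6.26/2.20 = 2.84545
β = √(1 − 1/γ²) = √(1 − 1/2.84545²) = 0.9362

β ≈ 0.9362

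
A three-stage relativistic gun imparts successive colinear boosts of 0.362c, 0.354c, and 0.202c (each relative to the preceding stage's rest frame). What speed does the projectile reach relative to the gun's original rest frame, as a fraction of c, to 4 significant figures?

u ≈ 0.7416c

Compose boost 2: (0.354 + 0.362)/(1 + 0.354×0.362) = 0.7160/1.12815 = 0.634669
Compose boost 3: (0.202 + 0.634669)/(1 + 0.202×0.634669) = 0.836669/1.12820 = 0.7416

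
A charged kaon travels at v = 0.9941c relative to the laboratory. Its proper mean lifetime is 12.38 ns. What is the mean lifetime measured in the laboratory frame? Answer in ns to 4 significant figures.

Δt ≈ 114.1 ns

γ = 1/√(1 − 0.9941²) = 9.21935
Time dilation: Δt = γτ₀ = 9.21935 × 12.38 ns = 114.1 ns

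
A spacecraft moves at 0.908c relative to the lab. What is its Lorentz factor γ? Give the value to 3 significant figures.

γ = 1/√(1 − β²) = 1/√(1 − 0.908²) = 1/√(0.17554) = 2.39

γ ≈ 2.39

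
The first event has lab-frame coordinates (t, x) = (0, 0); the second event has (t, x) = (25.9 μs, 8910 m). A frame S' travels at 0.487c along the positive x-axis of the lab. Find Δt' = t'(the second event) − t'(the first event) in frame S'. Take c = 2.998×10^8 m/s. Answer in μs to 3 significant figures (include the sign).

γ = 1/√(1 − 0.487²) = 1.1449
Δt' = γ(Δt − vΔx/c²) = 1.1449 × (25.9 μs − 0.487×8910 m / (2.998×10^8 m/s))
= 1.1449 × (11.426 μs) = 13.1 μs

Δt' ≈ 13.1 μs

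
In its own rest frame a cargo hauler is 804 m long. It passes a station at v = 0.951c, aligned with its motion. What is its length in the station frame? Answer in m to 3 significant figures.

L ≈ 249 m

γ = 1/√(1 − 0.951²) = 3.2342
Length contraction: L = L₀/γ = 804/3.2342 = 249 m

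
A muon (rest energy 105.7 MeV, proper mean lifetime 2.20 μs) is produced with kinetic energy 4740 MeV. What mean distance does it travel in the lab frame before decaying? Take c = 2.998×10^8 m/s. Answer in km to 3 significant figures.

d ≈ 30.2 km

γ = 1 + K/(m₀c²) = 1 + 4740/105.7 = 45.844
β = √(1 − 1/γ²) = 0.99976
Dilated lifetime: γτ₀ = 45.844 × 2.20 μs = 100.86 μs
d = βc·γτ₀ = 0.99976 × (2.998×10^8 m/s) × 0.00010086 s = 30.2 km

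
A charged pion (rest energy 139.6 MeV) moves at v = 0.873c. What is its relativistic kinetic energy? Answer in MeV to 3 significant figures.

K ≈ 147 MeV

γ = 1/√(1 − 0.873²) = 2.0504
K = (γ − 1)m₀c² = (2.0504 − 1) × 139.6 MeV = 1.0504 × 139.6 MeV = 147 MeV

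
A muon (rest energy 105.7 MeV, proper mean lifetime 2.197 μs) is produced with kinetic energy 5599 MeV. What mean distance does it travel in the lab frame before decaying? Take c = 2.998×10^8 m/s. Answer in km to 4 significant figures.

d ≈ 35.54 km

γ = 1 + K/(m₀c²) = 1 + 5599/105.7 = 53.9707
β = √(1 − 1/γ²) = 0.999828
Dilated lifetime: γτ₀ = 53.9707 × 2.197 μs = 118.574 μs
d = βc·γτ₀ = 0.999828 × (2.998×10^8 m/s) × 0.000118574 s = 35.54 km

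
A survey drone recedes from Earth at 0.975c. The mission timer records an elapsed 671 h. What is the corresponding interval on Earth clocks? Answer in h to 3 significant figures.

γ = 1/√(1 − 0.975²) = 4.5004
Time dilation: Δt = γτ₀ = 4.5004 × 671 h = 3020 h

Δt ≈ 3020 h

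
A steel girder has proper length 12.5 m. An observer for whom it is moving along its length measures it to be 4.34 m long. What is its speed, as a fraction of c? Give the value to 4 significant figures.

β ≈ 0.9378

γ = L₀/L = 12.5/4.34 = 2.88018
β = √(1 − 1/γ²) = 0.9378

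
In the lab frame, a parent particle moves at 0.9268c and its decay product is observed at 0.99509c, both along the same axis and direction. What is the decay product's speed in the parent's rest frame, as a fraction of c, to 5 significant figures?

Inverse velocity addition: u' = (u − v)/(1 − uv/c²)
= (0.99509 − 0.9268)/(1 − 0.99509×0.9268) = 0.068290/0.07775059 = 0.87832

u' ≈ 0.87832c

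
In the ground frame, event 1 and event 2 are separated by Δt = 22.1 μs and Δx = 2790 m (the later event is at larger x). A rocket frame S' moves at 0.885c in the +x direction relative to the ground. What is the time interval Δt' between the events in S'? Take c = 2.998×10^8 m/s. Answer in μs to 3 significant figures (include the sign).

Δt' ≈ 29.8 μs

γ = 1/√(1 − 0.885²) = 2.1478
Δt' = γ(Δt − vΔx/c²) = 2.1478 × (22.1 μs − 0.885×2790 m / (2.998×10^8 m/s))
= 2.1478 × (13.864 μs) = 29.8 μs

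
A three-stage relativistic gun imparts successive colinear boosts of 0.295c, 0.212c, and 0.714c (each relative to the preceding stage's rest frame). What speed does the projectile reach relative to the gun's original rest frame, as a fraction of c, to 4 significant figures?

u ≈ 0.8885c

Compose boost 2: (0.212 + 0.295)/(1 + 0.212×0.295) = 0.5070/1.06254 = 0.477159
Compose boost 3: (0.714 + 0.477159)/(1 + 0.714×0.477159) = 1.19116/1.34069 = 0.8885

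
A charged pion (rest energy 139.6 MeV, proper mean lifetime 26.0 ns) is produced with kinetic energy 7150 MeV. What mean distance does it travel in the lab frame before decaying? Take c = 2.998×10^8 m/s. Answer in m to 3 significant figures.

d ≈ 407 m

γ = 1 + K/(m₀c²) = 1 + 7150/139.6 = 52.218
β = √(1 − 1/γ²) = 0.99982
Dilated lifetime: γτ₀ = 52.218 × 26.0 ns = 1357.7 ns
d = βc·γτ₀ = 0.99982 × (2.998×10^8 m/s) × 1.3577×10^-6 s = 407 m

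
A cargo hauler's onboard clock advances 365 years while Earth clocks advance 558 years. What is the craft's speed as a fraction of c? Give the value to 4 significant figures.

β ≈ 0.7564

γ = Δt/τ₀ = 558/365 = 1.52877
β = √(1 − 1/γ²) = √(1 − 1/1.52877²) = 0.7564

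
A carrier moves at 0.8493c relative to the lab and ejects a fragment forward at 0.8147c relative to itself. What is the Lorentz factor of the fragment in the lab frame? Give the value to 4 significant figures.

γ ≈ 5.527

u_lab = (0.8147 + 0.8493)/(1 + 0.8147×0.8493) = 1.6640/1.691925 = 0.9834953
γ = 1/√(1 − 0.9834953²) = 5.527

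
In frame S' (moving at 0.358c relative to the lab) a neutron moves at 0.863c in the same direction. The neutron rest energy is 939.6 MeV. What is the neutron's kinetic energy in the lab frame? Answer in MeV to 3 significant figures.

u_lab = (0.863 + 0.358)/(1 + 0.863×0.358) = 0.932806
γ = 1/√(1 − 0.932806²) = 2.7749
K = (γ − 1)m₀c² = (2.7749 − 1) × 939.6 = 1.7749 × 939.6 = 1670 MeV

K ≈ 1670 MeV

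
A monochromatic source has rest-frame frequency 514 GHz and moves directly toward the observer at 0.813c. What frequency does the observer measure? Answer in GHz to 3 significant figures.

Relativistic Doppler: f_obs = f_src √((1+β)/(1−β))
= 514 × √(1.8130/0.18700) = 514 × 3.1137 = 1600 GHz

f_obs ≈ 1600 GHz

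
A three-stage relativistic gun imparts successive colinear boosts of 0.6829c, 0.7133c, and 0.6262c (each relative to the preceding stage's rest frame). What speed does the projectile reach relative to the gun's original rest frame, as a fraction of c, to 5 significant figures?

u ≈ 0.98561c

Compose boost 2: (0.7133 + 0.6829)/(1 + 0.7133×0.6829) = 1.3962/1.487113 = 0.9388664
Compose boost 3: (0.6262 + 0.9388664)/(1 + 0.6262×0.9388664) = 1.565066/1.587918 = 0.98561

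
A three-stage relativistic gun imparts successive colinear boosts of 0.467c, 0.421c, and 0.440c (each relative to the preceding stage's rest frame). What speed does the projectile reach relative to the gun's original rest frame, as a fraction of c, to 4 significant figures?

u ≈ 0.8911c

Compose boost 2: (0.421 + 0.467)/(1 + 0.421×0.467) = 0.8880/1.19661 = 0.742098
Compose boost 3: (0.440 + 0.742098)/(1 + 0.440×0.742098) = 1.18210/1.32652 = 0.8911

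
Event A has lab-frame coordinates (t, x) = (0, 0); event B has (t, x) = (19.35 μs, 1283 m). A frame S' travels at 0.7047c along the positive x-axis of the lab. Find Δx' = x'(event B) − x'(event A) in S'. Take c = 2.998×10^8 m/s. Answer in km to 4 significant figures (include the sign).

γ = 1/√(1 − 0.7047²) = 1.40943
Δx' = γ(Δx − vΔt) = 1.40943 × (1283 m − 0.7047×(2.998×10^8 m/s)×19.35×10^-6 s)
= 1.40943 × (-2805.06 m) = -3.954 km

Δx' ≈ -3.954 km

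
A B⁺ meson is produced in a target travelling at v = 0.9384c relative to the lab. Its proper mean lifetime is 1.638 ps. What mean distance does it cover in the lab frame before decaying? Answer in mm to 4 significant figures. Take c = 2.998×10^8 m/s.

γ = 1/√(1 − 0.9384²) = 2.89393
Dilated lifetime: Δt = γτ₀ = 2.89393 × 1.638 ps = 4.74026 ps
d = vΔt = 0.9384c × 4.74026 ps = 2.81332×10^8 m/s × 4.74026×10^-12 s = 1.334 mm

d ≈ 1.334 mm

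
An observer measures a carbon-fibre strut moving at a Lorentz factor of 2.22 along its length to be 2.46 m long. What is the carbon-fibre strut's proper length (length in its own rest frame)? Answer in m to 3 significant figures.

L₀ ≈ 5.46 m

γ = 2.22 (given)
L₀ = γL = 2.22 × 2.46 = 5.46 m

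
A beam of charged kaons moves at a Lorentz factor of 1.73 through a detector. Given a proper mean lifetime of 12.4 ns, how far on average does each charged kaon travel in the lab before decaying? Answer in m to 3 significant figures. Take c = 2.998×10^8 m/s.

d ≈ 5.25 m

β = √(1 − 1/γ²) = √(1 − 1/1.73²) = 0.81601
Dilated lifetime: Δt = γτ₀ = 1.73 × 12.4 ns = 21.452 ns
d = vΔt = 0.81601c × 21.452 ns = 2.4464×10^8 m/s × 2.1452×10^-8 s = 5.25 m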